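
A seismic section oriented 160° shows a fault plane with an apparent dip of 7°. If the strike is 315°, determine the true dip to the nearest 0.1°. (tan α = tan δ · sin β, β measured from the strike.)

β = acute angle between strike 315° and section 160° = 25°.
tan(true dip) = tan 7° / sin 25° = 0.2905
δ = arctan(0.2905) = 16.20°

16.2°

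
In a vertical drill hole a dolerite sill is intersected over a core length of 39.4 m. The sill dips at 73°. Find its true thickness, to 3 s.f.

True thickness t = h · cos(dip) = 39.4 × cos 73°
t = 39.4 × 0.2924 = 11.519 m

11.5 m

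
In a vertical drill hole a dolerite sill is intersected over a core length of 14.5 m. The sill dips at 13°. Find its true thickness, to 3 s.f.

14.1 m

True thickness t = h · cos(dip) = 14.5 × cos 13°
t = 14.5 × 0.9744 = 14.128 m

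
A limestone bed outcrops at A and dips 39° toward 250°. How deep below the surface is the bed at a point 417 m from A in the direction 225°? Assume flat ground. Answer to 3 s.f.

The hole lies 25° from the dip direction, so the down-dip offset is 417 × cos 25° = 377.93 m.
Depth = down-dip offset × tan(dip) = 377.93 × tan 39° = 377.93 × 0.8098
Depth = 306.04 m

306 m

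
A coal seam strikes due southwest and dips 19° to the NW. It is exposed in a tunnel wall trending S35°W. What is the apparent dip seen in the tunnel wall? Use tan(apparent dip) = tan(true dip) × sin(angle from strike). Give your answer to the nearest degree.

The section lies 10° from the strike.
tan(apparent dip) = tan 19° · sin 10° = 0.0598
α = arctan(0.0598) = 3.42°

3°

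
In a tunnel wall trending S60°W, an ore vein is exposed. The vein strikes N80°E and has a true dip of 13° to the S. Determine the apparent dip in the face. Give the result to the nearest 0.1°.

4.5°

Angle between strike (N80°E) and section (S60°W): β = 20°.
tan(apparent dip) = tan 13° · sin 20° = 0.0790
α = arctan(0.0790) = 4.51°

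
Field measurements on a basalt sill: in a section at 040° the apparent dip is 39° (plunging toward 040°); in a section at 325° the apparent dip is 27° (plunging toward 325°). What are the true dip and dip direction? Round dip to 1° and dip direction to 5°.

true dip 41°, dip direction 020°

Each apparent-dip line lies in the plane. As unit vectors (x east, y north, z up), v₁ plunges 39°→040° and v₂ plunges 27°→325°.
n = v₁ × v₂ = (0.189, 0.548, 0.669) (taken with n_z > 0).
Dip δ = arctan(|n_h|/n_z) = arctan(0.580/0.669) = 40.9°.
Dip direction = atan2(0.189, 0.548) = 19° (azimuth of n's horizontal projection).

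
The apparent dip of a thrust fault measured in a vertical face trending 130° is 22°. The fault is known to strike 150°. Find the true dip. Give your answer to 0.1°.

β = acute angle between strike 150° and section 130° = 20°.
tan δ = tan α / sin β = tan 22° / sin 20° = 0.4040 / 0.3420 = 1.1813
true dip = arctan 1.1813 = 49.75°

49.8°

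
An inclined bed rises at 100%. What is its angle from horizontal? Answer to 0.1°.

45.0°

tan θ = 100/100 = 1.0000
θ = arctan(1.0000) = 45.00°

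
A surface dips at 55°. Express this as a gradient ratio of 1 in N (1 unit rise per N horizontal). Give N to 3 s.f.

1 in 0.700

1 : N means tan θ = 1/N, so N = 1/tan 55° = 1/1.4281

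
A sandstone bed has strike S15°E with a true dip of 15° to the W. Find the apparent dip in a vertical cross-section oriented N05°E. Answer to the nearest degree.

The section lies 20° from the strike.
tan(apparent dip) = tan 15° · sin 20° = 0.0916
apparent dip = arctan 0.0916 = 5.24°

5°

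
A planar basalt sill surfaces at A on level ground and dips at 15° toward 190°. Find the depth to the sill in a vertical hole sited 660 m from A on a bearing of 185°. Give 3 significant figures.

176 m

The hole lies 5° from the dip direction, so the down-dip offset is 660 × cos 5° = 657.49 m.
Depth = down-dip offset × tan(dip) = 657.49 × tan 15° = 657.49 × 0.2679
Depth = 176.17 m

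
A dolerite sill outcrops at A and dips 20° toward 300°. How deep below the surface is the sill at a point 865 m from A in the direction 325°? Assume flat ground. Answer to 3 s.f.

285 m

The hole lies 25° from the dip direction, so the down-dip offset is 865 × cos 25° = 783.96 m.
Depth = down-dip offset × tan(dip) = 783.96 × tan 20° = 783.96 × 0.3640
Depth = 285.34 m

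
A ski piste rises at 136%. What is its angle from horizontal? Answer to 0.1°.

tan θ = 136/100 = 1.3600
θ = arctan(1.3600) = 53.67°

53.7°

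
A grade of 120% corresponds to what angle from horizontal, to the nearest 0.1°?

tan θ = 120/100 = 1.2000
θ = arctan(1.2000) = 50.19°

50.2°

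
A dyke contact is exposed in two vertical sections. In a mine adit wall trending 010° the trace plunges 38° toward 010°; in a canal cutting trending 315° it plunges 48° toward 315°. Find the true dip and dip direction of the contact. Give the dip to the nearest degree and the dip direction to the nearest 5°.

Represent each trace as a vector plunging at its apparent dip toward its trend (east-north-up frame): v₁ = (0.137, 0.776, -0.616), v₂ = (-0.473, 0.473, -0.743).
The plane normal is n = v₁ × v₂ ∝ (-0.285, 0.393, 0.432).
True dip = arccos(n_z / |n|) = arccos(0.6645) = 48.4°.
Dip direction = atan2(-0.285, 0.393) = 324° (azimuth of n's horizontal projection).

true dip 48°, dip direction 325°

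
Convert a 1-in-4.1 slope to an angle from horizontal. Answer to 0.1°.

13.7°

tan θ = 1/4.1 = 0.2439
θ = arctan(0.2439) = 13.71°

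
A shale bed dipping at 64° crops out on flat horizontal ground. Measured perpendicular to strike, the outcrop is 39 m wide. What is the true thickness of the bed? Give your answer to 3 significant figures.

35.1 m

True thickness t = w · sin(dip) = 39 × sin 64°
t = 39 × 0.8988 = 35.053 m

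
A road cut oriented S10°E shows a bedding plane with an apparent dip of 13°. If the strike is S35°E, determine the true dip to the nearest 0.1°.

The section is 25° from the strike.
tan δ = tan α / sin β = tan 13° / sin 25° = 0.2309 / 0.4226 = 0.5463
δ = arctan(0.5463) = 28.65°

28.6°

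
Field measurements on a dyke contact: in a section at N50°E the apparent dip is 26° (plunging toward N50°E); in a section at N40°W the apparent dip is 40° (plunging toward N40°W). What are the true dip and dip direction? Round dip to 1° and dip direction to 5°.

The two traces are lines in the plane: v₁ = (sin 50°·cos 26°, cos 50°·cos 26°, −sin 26°), v₂ = (sin 320°·cos 40°, cos 320°·cos 40°, −sin 40°).
n = v₁ × v₂ = (-0.114, 0.658, 0.689) (taken with n_z > 0).
True dip = arccos(n_z / |n|) = arccos(0.7176) = 44.1°.
Dip direction = azimuth of (n_x, n_y) = atan2(-0.114, 0.658) = 350°.

true dip 44°, dip direction 350°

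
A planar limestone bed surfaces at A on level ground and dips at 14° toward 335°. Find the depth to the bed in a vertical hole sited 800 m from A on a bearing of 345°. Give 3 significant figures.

196 m

The hole lies 10° from the dip direction, so the down-dip offset is 800 × cos 10° = 787.85 m.
Depth = down-dip offset × tan(dip) = 787.85 × tan 14° = 787.85 × 0.2493
Depth = 196.43 m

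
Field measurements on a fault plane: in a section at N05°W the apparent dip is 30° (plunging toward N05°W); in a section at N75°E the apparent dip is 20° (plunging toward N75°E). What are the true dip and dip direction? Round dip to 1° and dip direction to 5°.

The two traces are lines in the plane: v₁ = (sin 355°·cos 30°, cos 355°·cos 30°, −sin 30°), v₂ = (sin 75°·cos 20°, cos 75°·cos 20°, −sin 20°).
n = v₁ × v₂ = (0.173, 0.480, 0.801) (taken with n_z > 0).
tan δ = √(n_x²+n_y²)/n_z = 0.510/0.801, so δ = 32.5°.
Dip direction = atan2(0.173, 0.480) = 20° (azimuth of n's horizontal projection).

true dip 32°, dip direction 020°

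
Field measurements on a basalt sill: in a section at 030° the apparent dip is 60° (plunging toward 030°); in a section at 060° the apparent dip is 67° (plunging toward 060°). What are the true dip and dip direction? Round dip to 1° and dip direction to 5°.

true dip 68°, dip direction 075°

Each apparent-dip line lies in the plane. As unit vectors (x east, y north, z up), v₁ plunges 60°→030° and v₂ plunges 67°→060°.
The plane normal is n = v₁ × v₂ ∝ (0.229, 0.063, 0.098).
True dip = arccos(n_z / |n|) = arccos(0.3799) = 67.7°.
Dip direction = azimuth of (n_x, n_y) = atan2(0.229, 0.063) = 75°.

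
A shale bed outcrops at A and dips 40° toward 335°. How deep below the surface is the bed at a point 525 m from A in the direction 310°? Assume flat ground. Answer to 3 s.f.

The hole lies 25° from the dip direction, so the down-dip offset is 525 × cos 25° = 475.81 m.
Depth = down-dip offset × tan(dip) = 475.81 × tan 40° = 475.81 × 0.8391
Depth = 399.25 m

399 m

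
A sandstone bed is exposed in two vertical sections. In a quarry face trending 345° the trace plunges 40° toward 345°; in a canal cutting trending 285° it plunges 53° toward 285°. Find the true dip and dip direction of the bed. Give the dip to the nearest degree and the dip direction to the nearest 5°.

true dip 53°, dip direction 295°

Each apparent-dip line lies in the plane. As unit vectors (x east, y north, z up), v₁ plunges 40°→345° and v₂ plunges 53°→285°.
n = v₁ × v₂ = (-0.491, 0.215, 0.399) (taken with n_z > 0).
True dip = arccos(n_z / |n|) = arccos(0.5974) = 53.3°.
Dip direction = atan2(-0.491, 0.215) = 294° (azimuth of n's horizontal projection).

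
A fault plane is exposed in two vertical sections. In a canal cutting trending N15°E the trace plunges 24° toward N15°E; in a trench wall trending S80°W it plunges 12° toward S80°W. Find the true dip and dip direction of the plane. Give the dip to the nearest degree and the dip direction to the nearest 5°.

The two traces are lines in the plane: v₁ = (sin 15°·cos 24°, cos 15°·cos 24°, −sin 24°), v₂ = (sin 260°·cos 12°, cos 260°·cos 12°, −sin 12°).
n = v₁ × v₂ = (-0.253, 0.441, 0.810) (taken with n_z > 0).
tan δ = √(n_x²+n_y²)/n_z = 0.508/0.810, so δ = 32.1°.
The horizontal component of n points toward azimuth atan2(n_x, n_y) = 330°, the dip direction.

true dip 32°, dip direction 330°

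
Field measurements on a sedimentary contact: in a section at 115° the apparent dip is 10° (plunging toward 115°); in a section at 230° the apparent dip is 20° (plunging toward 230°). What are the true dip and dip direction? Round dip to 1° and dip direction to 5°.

true dip 27°, dip direction 185°

Each apparent-dip line lies in the plane. As unit vectors (x east, y north, z up), v₁ plunges 10°→115° and v₂ plunges 20°→230°.
n = v₁ × v₂ = (-0.037, -0.430, 0.839) (taken with n_z > 0).
True dip = arccos(n_z / |n|) = arccos(0.8890) = 27.2°.
Dip direction = atan2(-0.037, -0.430) = 185° (azimuth of n's horizontal projection).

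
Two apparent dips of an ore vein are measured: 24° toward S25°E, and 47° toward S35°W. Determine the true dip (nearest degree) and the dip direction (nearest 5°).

Represent each trace as a vector plunging at its apparent dip toward its trend (east-north-up frame): v₁ = (0.386, -0.828, -0.407), v₂ = (-0.391, -0.559, -0.731).
n = v₁ × v₂ = (-0.378, -0.441, 0.540) (taken with n_z > 0).
tan δ = √(n_x²+n_y²)/n_z = 0.581/0.540, so δ = 47.1°.
Dip direction = atan2(-0.378, -0.441) = 221° (azimuth of n's horizontal projection).

true dip 47°, dip direction 220°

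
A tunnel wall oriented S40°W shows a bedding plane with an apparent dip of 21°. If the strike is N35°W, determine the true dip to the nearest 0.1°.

21.7°

The section is 75° from the strike.
tan δ = tan α / sin β = tan 21° / sin 75° = 0.3839 / 0.9659 = 0.3974
δ = arctan(0.3974) = 21.67°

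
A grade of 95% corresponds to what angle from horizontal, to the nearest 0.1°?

tan θ = 95/100 = 0.9500
θ = arctan(0.9500) = 43.53°

43.5°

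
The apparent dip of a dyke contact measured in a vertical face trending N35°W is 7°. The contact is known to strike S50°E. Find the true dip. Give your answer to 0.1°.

25.4°

β = acute angle between strike S50°E and section N35°W = 15°.
tan(true dip) = tan 7° / sin 15° = 0.4744
true dip = arctan 0.4744 = 25.38°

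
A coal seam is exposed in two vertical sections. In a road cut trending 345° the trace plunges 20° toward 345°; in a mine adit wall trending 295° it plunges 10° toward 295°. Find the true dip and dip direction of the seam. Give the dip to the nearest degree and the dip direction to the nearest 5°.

true dip 20°, dip direction 355°

The two traces are lines in the plane: v₁ = (sin 345°·cos 20°, cos 345°·cos 20°, −sin 20°), v₂ = (sin 295°·cos 10°, cos 295°·cos 10°, −sin 10°).
n = v₁ × v₂ = (-0.015, 0.263, 0.709) (taken with n_z > 0).
Dip δ = arctan(|n_h|/n_z) = arctan(0.263/0.709) = 20.4°.
The horizontal component of n points toward azimuth atan2(n_x, n_y) = 357°, the dip direction.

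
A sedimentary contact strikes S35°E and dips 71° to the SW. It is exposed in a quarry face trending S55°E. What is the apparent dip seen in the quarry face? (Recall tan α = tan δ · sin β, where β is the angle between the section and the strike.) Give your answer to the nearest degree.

The section lies 20° from the strike.
tan(apparent dip) = tan 71° · sin 20° = 0.9933
α = arctan(0.9933) = 44.81°

45°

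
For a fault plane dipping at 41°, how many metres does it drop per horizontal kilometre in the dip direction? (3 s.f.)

869 m

drop per km = 1000 × tan 41° = 1000 × 0.8693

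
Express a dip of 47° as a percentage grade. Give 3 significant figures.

107%

grade % = 100 × tan 47° = 100 × 1.0724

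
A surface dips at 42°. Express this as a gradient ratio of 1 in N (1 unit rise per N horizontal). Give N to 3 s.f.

1 in 1.11

1 : N means tan θ = 1/N, so N = 1/tan 42° = 1/0.9004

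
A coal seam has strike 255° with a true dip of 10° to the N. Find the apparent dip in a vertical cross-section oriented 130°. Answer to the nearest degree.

8°

The strike is 255° and the section trends 130°; the acute angle between them is β = 55°.
tan(apparent dip) = tan 10° · sin 55° = 0.1444
apparent dip = arctan 0.1444 = 8.22°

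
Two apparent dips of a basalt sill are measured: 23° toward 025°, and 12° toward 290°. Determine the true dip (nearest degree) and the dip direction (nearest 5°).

Represent each trace as a vector plunging at its apparent dip toward its trend (east-north-up frame): v₁ = (0.389, 0.834, -0.391), v₂ = (-0.919, 0.335, -0.208).
The plane normal is n = v₁ × v₂ ∝ (-0.043, 0.440, 0.897).
True dip = arccos(n_z / |n|) = arccos(0.8970) = 26.2°.
Dip direction = atan2(-0.043, 0.440) = 354° (azimuth of n's horizontal projection).

true dip 26°, dip direction 355°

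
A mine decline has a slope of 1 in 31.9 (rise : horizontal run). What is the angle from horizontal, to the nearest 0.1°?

tan θ = 1/31.9 = 0.0313
θ = arctan(0.0313) = 1.80°

1.8°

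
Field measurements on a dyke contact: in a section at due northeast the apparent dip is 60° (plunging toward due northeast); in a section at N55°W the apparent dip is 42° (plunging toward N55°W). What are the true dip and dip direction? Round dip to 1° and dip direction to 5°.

true dip 65°, dip direction 010°

The two traces are lines in the plane: v₁ = (sin 45°·cos 60°, cos 45°·cos 60°, −sin 60°), v₂ = (sin 305°·cos 42°, cos 305°·cos 42°, −sin 42°).
Cross product v₁ × v₂ gives the pole to the plane: n ∝ (0.133, 0.764, 0.366).
True dip = arccos(n_z / |n|) = arccos(0.4269) = 64.7°.
Dip direction = azimuth of (n_x, n_y) = atan2(0.133, 0.764) = 10°.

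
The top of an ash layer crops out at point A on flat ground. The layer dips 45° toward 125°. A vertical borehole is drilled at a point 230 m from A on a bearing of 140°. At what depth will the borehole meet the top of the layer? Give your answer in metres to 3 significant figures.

222 m

The hole lies 15° from the dip direction, so the down-dip offset is 230 × cos 15° = 222.16 m.
Depth = down-dip offset × tan(dip) = 222.16 × tan 45° = 222.16 × 1.0000
Depth = 222.16 m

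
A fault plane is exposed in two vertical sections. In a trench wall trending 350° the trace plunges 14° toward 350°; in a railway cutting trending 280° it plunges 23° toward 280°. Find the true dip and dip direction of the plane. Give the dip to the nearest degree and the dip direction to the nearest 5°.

true dip 24°, dip direction 295°

Represent each trace as a vector plunging at its apparent dip toward its trend (east-north-up frame): v₁ = (-0.168, 0.956, -0.242), v₂ = (-0.907, 0.160, -0.391).
Cross product v₁ × v₂ gives the pole to the plane: n ∝ (-0.335, 0.153, 0.839).
True dip = arccos(n_z / |n|) = arccos(0.9158) = 23.7°.
Dip direction = azimuth of (n_x, n_y) = atan2(-0.335, 0.153) = 295°.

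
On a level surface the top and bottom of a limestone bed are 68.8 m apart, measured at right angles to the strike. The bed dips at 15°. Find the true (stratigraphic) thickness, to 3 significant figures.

17.8 m

True thickness t = w · sin(dip) = 68.8 × sin 15°
t = 68.8 × 0.2588 = 17.807 m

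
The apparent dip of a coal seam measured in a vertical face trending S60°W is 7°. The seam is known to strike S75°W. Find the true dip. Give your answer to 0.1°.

β = acute angle between strike S75°W and section S60°W = 15°.
tan(true dip) = tan 7° / sin 15° = 0.4744
true dip = arctan 0.4744 = 25.38°

25.4°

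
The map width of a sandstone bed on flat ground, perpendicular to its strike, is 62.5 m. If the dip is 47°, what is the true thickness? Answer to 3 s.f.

True thickness t = w · sin(dip) = 62.5 × sin 47°
t = 62.5 × 0.7314 = 45.710 m

45.7 m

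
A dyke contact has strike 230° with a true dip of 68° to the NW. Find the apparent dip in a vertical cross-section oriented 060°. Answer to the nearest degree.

23°

The section lies 10° from the strike.
tan α = tan 68° × sin 10° = 2.4751 × 0.1736 = 0.4298
α = arctan(0.4298) = 23.26°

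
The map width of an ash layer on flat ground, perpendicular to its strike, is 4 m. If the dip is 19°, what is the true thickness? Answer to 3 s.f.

True thickness t = w · sin(dip) = 4 × sin 19°
t = 4 × 0.3256 = 1.302 m

1.30 m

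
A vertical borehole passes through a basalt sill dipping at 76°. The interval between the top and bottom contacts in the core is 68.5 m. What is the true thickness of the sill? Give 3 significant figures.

16.6 m

True thickness t = h · cos(dip) = 68.5 × cos 76°
t = 68.5 × 0.2419 = 16.572 m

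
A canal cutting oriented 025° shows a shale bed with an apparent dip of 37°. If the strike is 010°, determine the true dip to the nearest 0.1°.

71.0°

β = acute angle between strike 010° and section 025° = 15°.
tan δ = tan α / sin β = tan 37° / sin 15° = 0.7536 / 0.2588 = 2.9115
δ = arctan(2.9115) = 71.04°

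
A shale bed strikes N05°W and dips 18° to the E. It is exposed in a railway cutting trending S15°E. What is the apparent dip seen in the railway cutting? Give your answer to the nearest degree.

The strike is N05°W and the section trends S15°E; the acute angle between them is β = 10°.
tan(apparent dip) = tan 18° · sin 10° = 0.0564
apparent dip = arctan 0.0564 = 3.23°

3°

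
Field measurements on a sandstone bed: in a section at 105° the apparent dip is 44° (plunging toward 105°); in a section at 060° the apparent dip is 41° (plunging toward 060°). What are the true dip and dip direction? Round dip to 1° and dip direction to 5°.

Represent each trace as a vector plunging at its apparent dip toward its trend (east-north-up frame): v₁ = (0.695, -0.186, -0.695), v₂ = (0.654, 0.377, -0.656).
Cross product v₁ × v₂ gives the pole to the plane: n ∝ (0.384, 0.002, 0.384).
True dip = arccos(n_z / |n|) = arccos(0.7067) = 45.0°.
The horizontal component of n points toward azimuth atan2(n_x, n_y) = 90°, the dip direction.

true dip 45°, dip direction 090°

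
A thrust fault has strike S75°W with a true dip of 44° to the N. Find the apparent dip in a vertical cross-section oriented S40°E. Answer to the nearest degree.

The section lies 65° from the strike.
tan(apparent dip) = tan 44° · sin 65° = 0.8752
apparent dip = arctan 0.8752 = 41.19°

41°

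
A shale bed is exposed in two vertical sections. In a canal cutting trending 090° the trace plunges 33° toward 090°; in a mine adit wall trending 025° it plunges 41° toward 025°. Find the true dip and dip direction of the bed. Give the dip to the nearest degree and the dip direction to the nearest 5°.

Represent each trace as a vector plunging at its apparent dip toward its trend (east-north-up frame): v₁ = (0.839, 0.000, -0.545), v₂ = (0.319, 0.684, -0.656).
Cross product v₁ × v₂ gives the pole to the plane: n ∝ (0.373, 0.377, 0.574).
tan δ = √(n_x²+n_y²)/n_z = 0.530/0.574, so δ = 42.7°.
Dip direction = atan2(0.373, 0.377) = 45° (azimuth of n's horizontal projection).

true dip 43°, dip direction 045°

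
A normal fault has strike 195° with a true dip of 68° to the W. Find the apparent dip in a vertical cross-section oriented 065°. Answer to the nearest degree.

The strike is 195° and the section trends 065°; the acute angle between them is β = 50°.
tan α = tan 68° × sin 50° = 2.4751 × 0.7660 = 1.8960
α = arctan(1.8960) = 62.19°

62°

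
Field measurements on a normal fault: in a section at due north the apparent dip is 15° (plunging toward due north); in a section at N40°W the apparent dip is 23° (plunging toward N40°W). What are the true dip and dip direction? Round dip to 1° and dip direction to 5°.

Represent each trace as a vector plunging at its apparent dip toward its trend (east-north-up frame): v₁ = (0.000, 0.966, -0.259), v₂ = (-0.592, 0.705, -0.391).
n = v₁ × v₂ = (-0.195, 0.153, 0.572) (taken with n_z > 0).
True dip = arccos(n_z / |n|) = arccos(0.9174) = 23.4°.
Dip direction = atan2(-0.195, 0.153) = 308° (azimuth of n's horizontal projection).

true dip 23°, dip direction 310°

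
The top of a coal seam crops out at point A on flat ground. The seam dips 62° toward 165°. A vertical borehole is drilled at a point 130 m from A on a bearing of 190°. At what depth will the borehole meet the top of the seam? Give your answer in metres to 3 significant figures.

222 m

The hole lies 25° from the dip direction, so the down-dip offset is 130 × cos 25° = 117.82 m.
Depth = down-dip offset × tan(dip) = 117.82 × tan 62° = 117.82 × 1.8807
Depth = 221.59 m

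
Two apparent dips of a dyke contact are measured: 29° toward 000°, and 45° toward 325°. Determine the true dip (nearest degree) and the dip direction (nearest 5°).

true dip 48°, dip direction 300°

Represent each trace as a vector plunging at its apparent dip toward its trend (east-north-up frame): v₁ = (0.000, 0.875, -0.485), v₂ = (-0.406, 0.579, -0.707).
The plane normal is n = v₁ × v₂ ∝ (-0.338, 0.197, 0.355).
tan δ = √(n_x²+n_y²)/n_z = 0.391/0.355, so δ = 47.8°.
The horizontal component of n points toward azimuth atan2(n_x, n_y) = 300°, the dip direction.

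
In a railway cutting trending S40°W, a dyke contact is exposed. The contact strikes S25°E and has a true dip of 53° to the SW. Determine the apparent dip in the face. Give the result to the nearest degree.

50°

Angle between strike (S25°E) and section (S40°W): β = 65°.
tan α = tan 53° × sin 65° = 1.3270 × 0.9063 = 1.2027
α = arctan(1.2027) = 50.26°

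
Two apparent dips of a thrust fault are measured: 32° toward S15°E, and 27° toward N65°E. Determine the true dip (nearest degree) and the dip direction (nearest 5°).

true dip 42°, dip direction 120°

The two traces are lines in the plane: v₁ = (sin 165°·cos 32°, cos 165°·cos 32°, −sin 32°), v₂ = (sin 65°·cos 27°, cos 65°·cos 27°, −sin 27°).
The plane normal is n = v₁ × v₂ ∝ (0.571, -0.328, 0.744).
Dip δ = arctan(|n_h|/n_z) = arctan(0.659/0.744) = 41.5°.
The horizontal component of n points toward azimuth atan2(n_x, n_y) = 120°, the dip direction.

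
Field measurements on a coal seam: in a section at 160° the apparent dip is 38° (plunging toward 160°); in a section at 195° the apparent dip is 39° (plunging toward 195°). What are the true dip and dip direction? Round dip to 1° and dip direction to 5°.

true dip 40°, dip direction 180°

Represent each trace as a vector plunging at its apparent dip toward its trend (east-north-up frame): v₁ = (0.270, -0.740, -0.616), v₂ = (-0.201, -0.751, -0.629).
n = v₁ × v₂ = (-0.004, -0.293, 0.351) (taken with n_z > 0).
True dip = arccos(n_z / |n|) = arccos(0.7674) = 39.9°.
Dip direction = atan2(-0.004, -0.293) = 181° (azimuth of n's horizontal projection).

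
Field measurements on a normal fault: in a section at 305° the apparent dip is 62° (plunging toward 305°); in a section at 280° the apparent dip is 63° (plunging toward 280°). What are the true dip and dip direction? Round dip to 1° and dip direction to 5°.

true dip 63°, dip direction 285°

Each apparent-dip line lies in the plane. As unit vectors (x east, y north, z up), v₁ plunges 62°→305° and v₂ plunges 63°→280°.
Cross product v₁ × v₂ gives the pole to the plane: n ∝ (-0.170, 0.052, 0.090).
Dip δ = arctan(|n_h|/n_z) = arctan(0.178/0.090) = 63.2°.
Dip direction = atan2(-0.170, 0.052) = 287° (azimuth of n's horizontal projection).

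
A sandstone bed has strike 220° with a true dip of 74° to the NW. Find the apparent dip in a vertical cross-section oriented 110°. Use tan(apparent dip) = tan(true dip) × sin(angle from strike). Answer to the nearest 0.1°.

73.0°

Angle between strike (220°) and section (110°): β = 70°.
tan α = tan 74° × sin 70° = 3.4874 × 0.9397 = 3.2771
apparent dip = arctan 3.2771 = 73.03°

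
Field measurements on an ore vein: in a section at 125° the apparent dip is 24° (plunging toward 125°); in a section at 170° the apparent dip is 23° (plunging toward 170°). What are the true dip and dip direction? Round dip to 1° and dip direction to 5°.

true dip 25°, dip direction 145°

Represent each trace as a vector plunging at its apparent dip toward its trend (east-north-up frame): v₁ = (0.748, -0.524, -0.407), v₂ = (0.160, -0.907, -0.391).
n = v₁ × v₂ = (0.164, -0.227, 0.595) (taken with n_z > 0).
Dip δ = arctan(|n_h|/n_z) = arctan(0.280/0.595) = 25.2°.
The horizontal component of n points toward azimuth atan2(n_x, n_y) = 144°, the dip direction.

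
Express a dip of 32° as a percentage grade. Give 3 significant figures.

62.5%

grade % = 100 × tan 32° = 100 × 0.6249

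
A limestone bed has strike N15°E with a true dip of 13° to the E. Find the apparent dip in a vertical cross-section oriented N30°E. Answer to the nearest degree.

3°

Angle between strike (N15°E) and section (N30°E): β = 15°.
tan(apparent dip) = tan 13° · sin 15° = 0.0598
apparent dip = arctan 0.0598 = 3.42°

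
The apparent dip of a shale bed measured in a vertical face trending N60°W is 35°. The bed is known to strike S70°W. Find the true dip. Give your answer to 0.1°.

The section is 50° from the strike.
tan δ = tan α / sin β = tan 35° / sin 50° = 0.7002 / 0.7660 = 0.9141
δ = arctan(0.9141) = 42.43°

42.4°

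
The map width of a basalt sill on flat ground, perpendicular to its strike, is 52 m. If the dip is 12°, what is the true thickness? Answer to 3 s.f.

True thickness t = w · sin(dip) = 52 × sin 12°
t = 52 × 0.2079 = 10.811 m

10.8 m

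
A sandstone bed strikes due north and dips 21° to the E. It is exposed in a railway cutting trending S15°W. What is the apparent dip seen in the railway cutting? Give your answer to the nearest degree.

The section lies 15° from the strike.
tan α = tan 21° × sin 15° = 0.3839 × 0.2588 = 0.0994
apparent dip = arctan 0.0994 = 5.67°

6°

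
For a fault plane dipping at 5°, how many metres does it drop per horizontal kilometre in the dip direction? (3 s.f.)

87.5 m

drop per km = 1000 × tan 5° = 1000 × 0.0875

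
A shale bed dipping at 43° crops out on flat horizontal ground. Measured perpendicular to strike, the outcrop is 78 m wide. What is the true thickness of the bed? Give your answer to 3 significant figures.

True thickness t = w · sin(dip) = 78 × sin 43°
t = 78 × 0.6820 = 53.196 m

53.2 m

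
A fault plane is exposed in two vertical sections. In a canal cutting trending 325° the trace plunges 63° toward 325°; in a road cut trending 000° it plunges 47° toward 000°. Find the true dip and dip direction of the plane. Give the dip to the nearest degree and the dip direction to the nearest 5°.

true dip 65°, dip direction 300°

The two traces are lines in the plane: v₁ = (sin 325°·cos 63°, cos 325°·cos 63°, −sin 63°), v₂ = (sin 0°·cos 47°, cos 0°·cos 47°, −sin 47°).
n = v₁ × v₂ = (-0.336, 0.190, 0.178) (taken with n_z > 0).
True dip = arccos(n_z / |n|) = arccos(0.4180) = 65.3°.
Dip direction = atan2(-0.336, 0.190) = 300° (azimuth of n's horizontal projection).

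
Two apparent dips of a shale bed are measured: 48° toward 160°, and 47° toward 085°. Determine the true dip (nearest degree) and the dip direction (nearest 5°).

true dip 54°, dip direction 125°

Represent each trace as a vector plunging at its apparent dip toward its trend (east-north-up frame): v₁ = (0.229, -0.629, -0.743), v₂ = (0.679, 0.059, -0.731).
The plane normal is n = v₁ × v₂ ∝ (0.504, -0.338, 0.441).
tan δ = √(n_x²+n_y²)/n_z = 0.607/0.441, so δ = 54.0°.
Dip direction = azimuth of (n_x, n_y) = atan2(0.504, -0.338) = 124°.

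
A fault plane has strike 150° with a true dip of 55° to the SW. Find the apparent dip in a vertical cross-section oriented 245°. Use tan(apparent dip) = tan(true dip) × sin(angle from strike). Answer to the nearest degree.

The strike is 150° and the section trends 245°; the acute angle between them is β = 85°.
tan(apparent dip) = tan 55° · sin 85° = 1.4227
apparent dip = arctan 1.4227 = 54.90°

55°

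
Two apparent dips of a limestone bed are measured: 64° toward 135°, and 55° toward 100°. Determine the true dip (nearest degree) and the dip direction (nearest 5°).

The two traces are lines in the plane: v₁ = (sin 135°·cos 64°, cos 135°·cos 64°, −sin 64°), v₂ = (sin 100°·cos 55°, cos 100°·cos 55°, −sin 55°).
Cross product v₁ × v₂ gives the pole to the plane: n ∝ (0.164, -0.254, 0.144).
Dip δ = arctan(|n_h|/n_z) = arctan(0.302/0.144) = 64.5°.
The horizontal component of n points toward azimuth atan2(n_x, n_y) = 147°, the dip direction.

true dip 65°, dip direction 145°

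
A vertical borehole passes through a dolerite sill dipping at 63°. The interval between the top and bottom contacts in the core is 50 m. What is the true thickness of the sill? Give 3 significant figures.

22.7 m

True thickness t = h · cos(dip) = 50 × cos 63°
t = 50 × 0.4540 = 22.700 m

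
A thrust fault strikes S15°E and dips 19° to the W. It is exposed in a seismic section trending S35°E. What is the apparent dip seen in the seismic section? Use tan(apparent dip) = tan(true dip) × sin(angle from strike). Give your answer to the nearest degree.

Angle between strike (S15°E) and section (S35°E): β = 20°.
tan α = tan 19° × sin 20° = 0.3443 × 0.3420 = 0.1178
apparent dip = arctan 0.1178 = 6.72°

7°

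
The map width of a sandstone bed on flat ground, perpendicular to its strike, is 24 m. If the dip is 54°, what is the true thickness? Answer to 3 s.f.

True thickness t = w · sin(dip) = 24 × sin 54°
t = 24 × 0.8090 = 19.416 m

19.4 m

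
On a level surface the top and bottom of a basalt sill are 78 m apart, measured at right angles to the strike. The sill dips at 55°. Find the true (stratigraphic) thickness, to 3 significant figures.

True thickness t = w · sin(dip) = 78 × sin 55°
t = 78 × 0.8192 = 63.894 m

63.9 m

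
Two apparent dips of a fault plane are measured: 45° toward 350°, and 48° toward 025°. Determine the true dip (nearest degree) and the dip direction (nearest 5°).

Each apparent-dip line lies in the plane. As unit vectors (x east, y north, z up), v₁ plunges 45°→350° and v₂ plunges 48°→025°.
n = v₁ × v₂ = (0.089, 0.291, 0.271) (taken with n_z > 0).
Dip δ = arctan(|n_h|/n_z) = arctan(0.304/0.271) = 48.3°.
The horizontal component of n points toward azimuth atan2(n_x, n_y) = 17°, the dip direction.

true dip 48°, dip direction 015°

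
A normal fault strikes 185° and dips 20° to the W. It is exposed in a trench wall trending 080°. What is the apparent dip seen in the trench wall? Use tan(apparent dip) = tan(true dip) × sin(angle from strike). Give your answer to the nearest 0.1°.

19.4°

The strike is 185° and the section trends 080°; the acute angle between them is β = 75°.
tan α = tan 20° × sin 75° = 0.3640 × 0.9659 = 0.3516
apparent dip = arctan 0.3516 = 19.37°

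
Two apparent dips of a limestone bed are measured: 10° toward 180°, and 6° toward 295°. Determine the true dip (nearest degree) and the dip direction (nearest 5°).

Each apparent-dip line lies in the plane. As unit vectors (x east, y north, z up), v₁ plunges 10°→180° and v₂ plunges 6°→295°.
Cross product v₁ × v₂ gives the pole to the plane: n ∝ (-0.176, -0.157, 0.888).
Dip δ = arctan(|n_h|/n_z) = arctan(0.235/0.888) = 14.9°.
Dip direction = azimuth of (n_x, n_y) = atan2(-0.176, -0.157) = 228°.

true dip 15°, dip direction 230°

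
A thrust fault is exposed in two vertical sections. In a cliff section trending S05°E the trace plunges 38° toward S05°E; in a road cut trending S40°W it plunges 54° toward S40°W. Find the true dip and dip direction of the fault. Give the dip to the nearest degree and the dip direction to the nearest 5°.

true dip 55°, dip direction 230°

Each apparent-dip line lies in the plane. As unit vectors (x east, y north, z up), v₁ plunges 38°→S05°E and v₂ plunges 54°→S40°W.
n = v₁ × v₂ = (-0.358, -0.288, 0.328) (taken with n_z > 0).
tan δ = √(n_x²+n_y²)/n_z = 0.459/0.328, so δ = 54.5°.
The horizontal component of n points toward azimuth atan2(n_x, n_y) = 231°, the dip direction.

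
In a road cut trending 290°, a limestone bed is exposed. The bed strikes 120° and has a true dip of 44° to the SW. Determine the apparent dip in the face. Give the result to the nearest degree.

The strike is 120° and the section trends 290°; the acute angle between them is β = 10°.
tan(apparent dip) = tan 44° · sin 10° = 0.1677
α = arctan(0.1677) = 9.52°

10°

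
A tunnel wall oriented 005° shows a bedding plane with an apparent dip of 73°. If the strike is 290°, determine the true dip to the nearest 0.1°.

The section is 75° from the strike.
tan(true dip) = tan 73° / sin 75° = 3.3862
true dip = arctan 3.3862 = 73.55°

73.5°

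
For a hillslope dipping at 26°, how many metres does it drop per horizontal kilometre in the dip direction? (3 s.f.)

drop per km = 1000 × tan 26° = 1000 × 0.4877

488 m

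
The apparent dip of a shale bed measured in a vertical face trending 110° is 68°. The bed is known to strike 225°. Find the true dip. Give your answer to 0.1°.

69.9°

The section is 65° from the strike.
tan(true dip) = tan 68° / sin 65° = 2.7310
δ = arctan(2.7310) = 69.89°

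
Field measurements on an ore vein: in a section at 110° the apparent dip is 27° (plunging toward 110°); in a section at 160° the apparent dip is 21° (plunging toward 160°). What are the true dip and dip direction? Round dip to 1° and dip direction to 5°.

Represent each trace as a vector plunging at its apparent dip toward its trend (east-north-up frame): v₁ = (0.837, -0.305, -0.454), v₂ = (0.319, -0.877, -0.358).
n = v₁ × v₂ = (0.289, -0.155, 0.637) (taken with n_z > 0).
Dip δ = arctan(|n_h|/n_z) = arctan(0.328/0.637) = 27.2°.
Dip direction = atan2(0.289, -0.155) = 118° (azimuth of n's horizontal projection).

true dip 27°, dip direction 120°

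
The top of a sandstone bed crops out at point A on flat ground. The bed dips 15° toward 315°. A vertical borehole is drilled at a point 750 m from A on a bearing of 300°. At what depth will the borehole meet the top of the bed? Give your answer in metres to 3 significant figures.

The hole lies 15° from the dip direction, so the down-dip offset is 750 × cos 15° = 724.44 m.
Depth = down-dip offset × tan(dip) = 724.44 × tan 15° = 724.44 × 0.2679
Depth = 194.11 m

194 m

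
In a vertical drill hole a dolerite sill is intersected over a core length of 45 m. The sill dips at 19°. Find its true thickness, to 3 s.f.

True thickness t = h · cos(dip) = 45 × cos 19°
t = 45 × 0.9455 = 42.548 m

42.5 m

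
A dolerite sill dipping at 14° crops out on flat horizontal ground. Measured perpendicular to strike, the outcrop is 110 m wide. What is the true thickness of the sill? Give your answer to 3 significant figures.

26.6 m

True thickness t = w · sin(dip) = 110 × sin 14°
t = 110 × 0.2419 = 26.611 m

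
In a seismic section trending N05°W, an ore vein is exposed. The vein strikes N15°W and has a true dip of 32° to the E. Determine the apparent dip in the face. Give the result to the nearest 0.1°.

6.2°

The section lies 10° from the strike.
tan α = tan 32° × sin 10° = 0.6249 × 0.1736 = 0.1085
apparent dip = arctan 0.1085 = 6.19°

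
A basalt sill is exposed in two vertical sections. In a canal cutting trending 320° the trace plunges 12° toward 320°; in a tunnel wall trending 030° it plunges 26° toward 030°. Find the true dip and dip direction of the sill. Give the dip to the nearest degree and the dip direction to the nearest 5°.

true dip 26°, dip direction 025°

Represent each trace as a vector plunging at its apparent dip toward its trend (east-north-up frame): v₁ = (-0.629, 0.749, -0.208), v₂ = (0.449, 0.778, -0.438).
The plane normal is n = v₁ × v₂ ∝ (0.167, 0.369, 0.826).
Dip δ = arctan(|n_h|/n_z) = arctan(0.405/0.826) = 26.1°.
Dip direction = atan2(0.167, 0.369) = 24° (azimuth of n's horizontal projection).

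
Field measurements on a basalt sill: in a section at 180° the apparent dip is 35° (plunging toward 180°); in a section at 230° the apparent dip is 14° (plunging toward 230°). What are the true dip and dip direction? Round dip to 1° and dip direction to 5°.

The two traces are lines in the plane: v₁ = (sin 180°·cos 35°, cos 180°·cos 35°, −sin 35°), v₂ = (sin 230°·cos 14°, cos 230°·cos 14°, −sin 14°).
Cross product v₁ × v₂ gives the pole to the plane: n ∝ (0.160, -0.426, 0.609).
True dip = arccos(n_z / |n|) = arccos(0.8009) = 36.8°.
Dip direction = atan2(0.160, -0.426) = 159° (azimuth of n's horizontal projection).

true dip 37°, dip direction 160°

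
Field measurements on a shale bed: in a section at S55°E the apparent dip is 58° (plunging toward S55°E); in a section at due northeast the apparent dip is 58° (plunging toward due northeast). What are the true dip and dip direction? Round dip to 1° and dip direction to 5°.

Each apparent-dip line lies in the plane. As unit vectors (x east, y north, z up), v₁ plunges 58°→S55°E and v₂ plunges 58°→due northeast.
n = v₁ × v₂ = (0.576, 0.050, 0.277) (taken with n_z > 0).
tan δ = √(n_x²+n_y²)/n_z = 0.578/0.277, so δ = 64.4°.
Dip direction = azimuth of (n_x, n_y) = atan2(0.576, 0.050) = 85°.

true dip 64°, dip direction 085°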